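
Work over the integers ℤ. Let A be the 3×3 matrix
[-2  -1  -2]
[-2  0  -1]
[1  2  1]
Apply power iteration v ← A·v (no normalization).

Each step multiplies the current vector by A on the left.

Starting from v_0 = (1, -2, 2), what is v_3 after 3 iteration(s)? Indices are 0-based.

v_3 = (-11, -15, 19)

v_0 = (1, -2, 2).
v_1 = A·v_0 = (-4, -4, -1).
v_2 = A·v_1 = (14, 9, -13).
v_3 = A·v_2 = (-11, -15, 19).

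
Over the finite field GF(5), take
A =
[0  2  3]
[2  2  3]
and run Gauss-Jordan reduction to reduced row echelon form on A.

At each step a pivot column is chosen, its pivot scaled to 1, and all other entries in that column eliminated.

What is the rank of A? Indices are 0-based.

[1] R0 <-> R1
[1] R0 /= 2  ⇒  (1, 1, 4)
[2] R1 /= 2  ⇒  (0, 1, 4)
     R0 -= 1·R1  ⇒  (1, 0, 0)

rank = 2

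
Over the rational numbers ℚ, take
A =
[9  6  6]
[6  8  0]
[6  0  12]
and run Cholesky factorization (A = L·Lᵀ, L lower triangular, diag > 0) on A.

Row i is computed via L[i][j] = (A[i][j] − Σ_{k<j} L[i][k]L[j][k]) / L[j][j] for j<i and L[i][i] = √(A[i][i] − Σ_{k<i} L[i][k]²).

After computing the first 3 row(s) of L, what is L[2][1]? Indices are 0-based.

Step 1: L[0][0] = √(9) = 3.
  L[1][0] = (6) / L[0][0] = 2.
Step 2: L[1][1] = √(4) = 2.
  L[2][0] = (6) / L[0][0] = 2.
  L[2][1] = (-4) / L[1][1] = -2.
Step 3: L[2][2] = √(4) = 2.

L[2][1] = -2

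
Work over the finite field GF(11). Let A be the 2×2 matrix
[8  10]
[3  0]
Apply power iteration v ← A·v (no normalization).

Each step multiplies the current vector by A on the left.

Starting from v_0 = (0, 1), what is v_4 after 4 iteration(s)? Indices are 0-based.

v_4 = (9, 4)

v_0 = (0, 1).
v_1 = A·v_0 = (10, 0).
v_2 = A·v_1 = (3, 8).
v_3 = A·v_2 = (5, 9).
v_4 = A·v_3 = (9, 4).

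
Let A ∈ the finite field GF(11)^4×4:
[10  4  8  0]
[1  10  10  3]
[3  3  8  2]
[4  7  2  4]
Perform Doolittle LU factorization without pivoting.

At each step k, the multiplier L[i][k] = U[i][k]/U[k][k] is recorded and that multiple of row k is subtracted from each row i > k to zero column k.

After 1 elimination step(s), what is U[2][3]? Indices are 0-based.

k=0: U[0][0]=10
  eliminate (1,0): mult=10, new row 1: (0, 3, 7, 3); set L[1][0]=10
  eliminate (2,0): mult=8, new row 2: (0, 4, 10, 2); set L[2][0]=8
  eliminate (3,0): mult=7, new row 3: (0, 1, 1, 4); set L[3][0]=7

U[2][3] = 2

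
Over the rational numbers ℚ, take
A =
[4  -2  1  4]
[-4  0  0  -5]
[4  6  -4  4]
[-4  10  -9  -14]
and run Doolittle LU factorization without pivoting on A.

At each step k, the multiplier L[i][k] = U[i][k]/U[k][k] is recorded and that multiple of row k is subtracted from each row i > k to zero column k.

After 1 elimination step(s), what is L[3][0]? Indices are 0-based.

[col 0] pivot 4
  R1 -= -1*R0 → (0, -2, 1, -1)  (L[1][0] := -1)
  R2 -= 1*R0 → (0, 8, -5, 0)  (L[2][0] := 1)
  R3 -= -1*R0 → (0, 8, -8, -10)  (L[3][0] := -1)

L[3][0] = -1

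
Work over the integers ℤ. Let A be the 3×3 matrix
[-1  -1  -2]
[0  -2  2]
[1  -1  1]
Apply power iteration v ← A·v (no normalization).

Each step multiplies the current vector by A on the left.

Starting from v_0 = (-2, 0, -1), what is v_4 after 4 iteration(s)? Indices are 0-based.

v_0 = (-2, 0, -1).
v_1 = A·v_0 = (4, -2, -3).
v_2 = A·v_1 = (4, -2, 3).
v_3 = A·v_2 = (-8, 10, 9).
v_4 = A·v_3 = (-20, -2, -9).

v_4 = (-20, -2, -9)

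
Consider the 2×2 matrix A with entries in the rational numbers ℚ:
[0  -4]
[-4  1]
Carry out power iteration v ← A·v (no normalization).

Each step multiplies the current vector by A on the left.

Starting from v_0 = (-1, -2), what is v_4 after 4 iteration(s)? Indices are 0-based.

v_4 = (-8, -478)

v_0 = (-1, -2).
v_1 = A·v_0 = (8, 2).
v_2 = A·v_1 = (-8, -30).
v_3 = A·v_2 = (120, 2).
v_4 = A·v_3 = (-8, -478).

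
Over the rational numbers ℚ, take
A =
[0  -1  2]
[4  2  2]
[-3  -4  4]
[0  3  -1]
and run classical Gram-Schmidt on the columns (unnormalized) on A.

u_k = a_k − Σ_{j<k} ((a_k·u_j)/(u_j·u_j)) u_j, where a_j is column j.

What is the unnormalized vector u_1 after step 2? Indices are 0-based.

u_1 = (-1, -6/5, -8/5, 3)

Step 1: u_0 = a_0 = (0, 4, -3, 0).
Step 2: u_1 = a_1 − (4/5)·u_0 = (-1, -6/5, -8/5, 3).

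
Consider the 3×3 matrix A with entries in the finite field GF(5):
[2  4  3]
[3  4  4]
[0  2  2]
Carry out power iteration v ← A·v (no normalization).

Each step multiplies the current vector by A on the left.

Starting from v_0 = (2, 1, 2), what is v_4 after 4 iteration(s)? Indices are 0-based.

v_0 = (2, 1, 2).
v_1 = A·v_0 = (4, 3, 1).
v_2 = A·v_1 = (3, 3, 3).
v_3 = A·v_2 = (2, 3, 2).
v_4 = A·v_3 = (2, 1, 0).

v_4 = (2, 1, 0)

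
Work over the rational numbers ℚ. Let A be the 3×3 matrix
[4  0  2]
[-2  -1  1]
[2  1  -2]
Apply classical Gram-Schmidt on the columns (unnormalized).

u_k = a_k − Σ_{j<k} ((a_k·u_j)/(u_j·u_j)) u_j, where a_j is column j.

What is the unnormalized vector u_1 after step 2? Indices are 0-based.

Step 1: u_0 = a_0 = (4, -2, 2).
Step 2: u_1 = a_1 − (1/6)·u_0 = (-2/3, -2/3, 2/3).

u_1 = (-2/3, -2/3, 2/3)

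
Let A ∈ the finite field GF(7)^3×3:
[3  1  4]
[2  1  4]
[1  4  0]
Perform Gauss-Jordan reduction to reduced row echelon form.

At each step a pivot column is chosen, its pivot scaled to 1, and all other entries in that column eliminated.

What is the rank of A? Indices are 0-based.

step 1: normalize row 0 (÷3) = (1, 5, 6)
  row 1: subtract 2×row0 = (0, 5, 6)
  row 2: subtract 1×row0 = (0, 6, 1)
step 2: normalize row 1 (÷5) = (0, 1, 4)
  row 0: subtract 5×row1 = (1, 0, 0)
  row 2: subtract 6×row1 = (0, 0, 5)
step 3: normalize row 2 (÷5) = (0, 0, 1)
  row 1: subtract 4×row2 = (0, 1, 0)

rank = 3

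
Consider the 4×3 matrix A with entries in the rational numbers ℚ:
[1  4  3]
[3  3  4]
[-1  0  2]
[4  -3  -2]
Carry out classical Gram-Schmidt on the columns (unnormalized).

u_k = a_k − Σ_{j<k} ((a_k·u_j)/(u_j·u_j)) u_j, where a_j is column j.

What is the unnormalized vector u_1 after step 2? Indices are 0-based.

u_1 = (107/27, 26/9, 1/27, -85/27)

Step 1: u_0 = a_0 = (1, 3, -1, 4).
Step 2: u_1 = a_1 − (1/27)·u_0 = (107/27, 26/9, 1/27, -85/27).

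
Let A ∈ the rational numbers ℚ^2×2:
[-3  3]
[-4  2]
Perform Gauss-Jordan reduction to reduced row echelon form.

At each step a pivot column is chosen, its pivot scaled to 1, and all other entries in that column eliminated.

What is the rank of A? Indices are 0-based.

[1] R0 /= -3  ⇒  (1, -1)
     R1 -= -4·R0  ⇒  (0, -2)
[2] R1 /= -2  ⇒  (0, 1)
     R0 -= -1·R1  ⇒  (1, 0)

rank = 2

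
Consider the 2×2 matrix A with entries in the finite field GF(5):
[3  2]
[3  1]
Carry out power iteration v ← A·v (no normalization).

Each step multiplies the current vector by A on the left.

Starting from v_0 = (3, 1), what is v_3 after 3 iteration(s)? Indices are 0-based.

v_0 = (3, 1).
v_1 = A·v_0 = (1, 0).
v_2 = A·v_1 = (3, 3).
v_3 = A·v_2 = (0, 2).

v_3 = (0, 2)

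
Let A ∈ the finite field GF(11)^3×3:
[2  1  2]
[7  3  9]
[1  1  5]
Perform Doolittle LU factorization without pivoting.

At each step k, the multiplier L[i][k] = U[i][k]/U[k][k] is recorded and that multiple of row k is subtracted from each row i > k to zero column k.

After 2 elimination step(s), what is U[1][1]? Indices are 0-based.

U[1][1] = 5

Step 1: pivot at (0,0) is 2.
  row1 ← row1 − (9)·row0  ⇒  L[1][0]=9, U row1=(0, 5, 2)
  row2 ← row2 − (6)·row0  ⇒  L[2][0]=6, U row2=(0, 6, 4)
Step 2: pivot at (1,1) is 5.
  row2 ← row2 − (10)·row1  ⇒  L[2][1]=10, U row2=(0, 0, 6)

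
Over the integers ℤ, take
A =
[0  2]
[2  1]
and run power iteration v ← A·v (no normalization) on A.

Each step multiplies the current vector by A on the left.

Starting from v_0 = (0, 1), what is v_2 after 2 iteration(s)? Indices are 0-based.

v_2 = (2, 5)

v_0 = (0, 1).
v_1 = A·v_0 = (2, 1).
v_2 = A·v_1 = (2, 5).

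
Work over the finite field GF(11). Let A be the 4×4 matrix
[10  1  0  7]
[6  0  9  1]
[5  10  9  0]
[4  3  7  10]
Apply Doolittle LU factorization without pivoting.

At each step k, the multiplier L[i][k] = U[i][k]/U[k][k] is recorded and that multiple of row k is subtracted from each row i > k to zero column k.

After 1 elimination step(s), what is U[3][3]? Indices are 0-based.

U[3][3] = 5

Step 1: pivot at (0,0) is 10.
  row1 ← row1 − (5)·row0  ⇒  L[1][0]=5, U row1=(0, 6, 9, 10)
  row2 ← row2 − (6)·row0  ⇒  L[2][0]=6, U row2=(0, 4, 9, 2)
  row3 ← row3 − (7)·row0  ⇒  L[3][0]=7, U row3=(0, 7, 7, 5)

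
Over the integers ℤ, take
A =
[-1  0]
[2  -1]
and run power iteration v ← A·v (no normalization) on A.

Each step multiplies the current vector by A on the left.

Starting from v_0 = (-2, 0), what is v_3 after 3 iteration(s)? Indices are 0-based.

v_3 = (2, -12)

v_0 = (-2, 0).
v_1 = A·v_0 = (2, -4).
v_2 = A·v_1 = (-2, 8).
v_3 = A·v_2 = (2, -12).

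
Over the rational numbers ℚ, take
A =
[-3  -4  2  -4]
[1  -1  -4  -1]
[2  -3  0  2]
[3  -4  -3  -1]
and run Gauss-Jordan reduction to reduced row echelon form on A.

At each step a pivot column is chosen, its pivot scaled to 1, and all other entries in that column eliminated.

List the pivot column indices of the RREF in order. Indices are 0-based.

pivot(0,0)=-3: scale R0 → (1, 4/3, -2/3, 4/3)
  clear (1,0): R1 −= (1)R0 → (0, -7/3, -10/3, -7/3)
  clear (2,0): R2 −= (2)R0 → (0, -17/3, 4/3, -2/3)
  clear (3,0): R3 −= (3)R0 → (0, -8, -1, -5)
pivot(1,1)=-7/3: scale R1 → (0, 1, 10/7, 1)
  clear (0,1): R0 −= (4/3)R1 → (1, 0, -18/7, 0)
  clear (2,1): R2 −= (-17/3)R1 → (0, 0, 66/7, 5)
  clear (3,1): R3 −= (-8)R1 → (0, 0, 73/7, 3)
pivot(2,2)=66/7: scale R2 → (0, 0, 1, 35/66)
  clear (0,2): R0 −= (-18/7)R2 → (1, 0, 0, 15/11)
  clear (1,2): R1 −= (10/7)R2 → (0, 1, 0, 8/33)
  clear (3,2): R3 −= (73/7)R2 → (0, 0, 0, -167/66)
pivot(3,3)=-167/66: scale R3 → (0, 0, 0, 1)
  clear (0,3): R0 −= (15/11)R3 → (1, 0, 0, 0)
  clear (1,3): R1 −= (8/33)R3 → (0, 1, 0, 0)
  clear (2,3): R2 −= (35/66)R3 → (0, 0, 1, 0)

pivot columns: 0, 1, 2, 3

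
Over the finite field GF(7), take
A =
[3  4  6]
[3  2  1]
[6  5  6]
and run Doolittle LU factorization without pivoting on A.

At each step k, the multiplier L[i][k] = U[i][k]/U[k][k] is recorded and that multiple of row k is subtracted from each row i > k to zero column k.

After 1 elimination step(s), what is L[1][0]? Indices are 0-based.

Step 1: pivot at (0,0) is 3.
  row1 ← row1 − (1)·row0  ⇒  L[1][0]=1, U row1=(0, 5, 2)
  row2 ← row2 − (2)·row0  ⇒  L[2][0]=2, U row2=(0, 4, 1)

L[1][0] = 1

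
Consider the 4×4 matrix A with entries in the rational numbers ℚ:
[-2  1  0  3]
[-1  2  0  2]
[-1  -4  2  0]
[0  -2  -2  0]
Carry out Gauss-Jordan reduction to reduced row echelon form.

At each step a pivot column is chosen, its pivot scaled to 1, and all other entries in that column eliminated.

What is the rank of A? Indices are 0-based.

step 1: normalize row 0 (÷-2) = (1, -1/2, 0, -3/2)
  row 1: subtract -1×row0 = (0, 3/2, 0, 1/2)
  row 2: subtract -1×row0 = (0, -9/2, 2, -3/2)
step 2: normalize row 1 (÷3/2) = (0, 1, 0, 1/3)
  row 0: subtract -1/2×row1 = (1, 0, 0, -4/3)
  row 2: subtract -9/2×row1 = (0, 0, 2, 0)
  row 3: subtract -2×row1 = (0, 0, -2, 2/3)
step 3: normalize row 2 (÷2) = (0, 0, 1, 0)
  row 3: subtract -2×row2 = (0, 0, 0, 2/3)
step 4: normalize row 3 (÷2/3) = (0, 0, 0, 1)
  row 0: subtract -4/3×row3 = (1, 0, 0, 0)
  row 1: subtract 1/3×row3 = (0, 1, 0, 0)

rank = 4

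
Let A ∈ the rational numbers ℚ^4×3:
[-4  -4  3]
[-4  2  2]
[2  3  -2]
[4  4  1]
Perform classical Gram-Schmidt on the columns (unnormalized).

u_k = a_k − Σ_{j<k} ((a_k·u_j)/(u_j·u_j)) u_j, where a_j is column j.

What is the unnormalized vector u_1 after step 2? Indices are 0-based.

u_1 = (-22/13, 56/13, 24/13, 22/13)

Step 1: u_0 = a_0 = (-4, -4, 2, 4).
Step 2: u_1 = a_1 − (15/26)·u_0 = (-22/13, 56/13, 24/13, 22/13).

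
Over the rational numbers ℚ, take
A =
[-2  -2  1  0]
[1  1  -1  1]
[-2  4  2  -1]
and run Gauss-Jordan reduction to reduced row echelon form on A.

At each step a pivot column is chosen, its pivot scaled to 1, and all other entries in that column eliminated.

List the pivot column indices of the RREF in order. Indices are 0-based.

step 1: normalize row 0 (÷-2) = (1, 1, -1/2, 0)
  row 1: subtract 1×row0 = (0, 0, -1/2, 1)
  row 2: subtract -2×row0 = (0, 6, 1, -1)
step 2: exchange rows 1,2
step 2: normalize row 1 (÷6) = (0, 1, 1/6, -1/6)
  row 0: subtract 1×row1 = (1, 0, -2/3, 1/6)
step 3: normalize row 2 (÷-1/2) = (0, 0, 1, -2)
  row 0: subtract -2/3×row2 = (1, 0, 0, -7/6)
  row 1: subtract 1/6×row2 = (0, 1, 0, 1/6)

pivot columns: 0, 1, 2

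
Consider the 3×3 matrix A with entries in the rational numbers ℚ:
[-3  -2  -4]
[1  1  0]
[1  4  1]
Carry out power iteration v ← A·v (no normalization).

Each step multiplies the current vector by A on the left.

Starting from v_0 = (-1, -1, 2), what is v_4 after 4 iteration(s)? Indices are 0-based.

v_0 = (-1, -1, 2).
v_1 = A·v_0 = (-3, -2, -3).
v_2 = A·v_1 = (25, -5, -14).
v_3 = A·v_2 = (-9, 20, -9).
v_4 = A·v_3 = (23, 11, 62).

v_4 = (23, 11, 62)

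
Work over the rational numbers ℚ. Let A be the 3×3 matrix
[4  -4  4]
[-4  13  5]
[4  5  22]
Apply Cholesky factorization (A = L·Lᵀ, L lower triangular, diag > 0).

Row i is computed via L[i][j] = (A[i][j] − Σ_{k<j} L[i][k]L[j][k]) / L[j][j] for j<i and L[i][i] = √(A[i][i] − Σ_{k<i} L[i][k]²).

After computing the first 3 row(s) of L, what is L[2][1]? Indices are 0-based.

L[2][1] = 3

Step 1: L[0][0] = √(4) = 2.
  L[1][0] = (-4) / L[0][0] = -2.
Step 2: L[1][1] = √(9) = 3.
  L[2][0] = (4) / L[0][0] = 2.
  L[2][1] = (9) / L[1][1] = 3.
Step 3: L[2][2] = √(9) = 3.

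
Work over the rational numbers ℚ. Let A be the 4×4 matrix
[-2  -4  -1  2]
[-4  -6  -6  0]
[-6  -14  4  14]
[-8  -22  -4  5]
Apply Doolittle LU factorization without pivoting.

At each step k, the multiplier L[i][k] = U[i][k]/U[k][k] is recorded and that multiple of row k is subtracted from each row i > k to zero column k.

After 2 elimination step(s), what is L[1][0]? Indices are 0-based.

L[1][0] = 2

k=0: U[0][0]=-2
  eliminate (1,0): mult=2, new row 1: (0, 2, -4, -4); set L[1][0]=2
  eliminate (2,0): mult=3, new row 2: (0, -2, 7, 8); set L[2][0]=3
  eliminate (3,0): mult=4, new row 3: (0, -6, 0, -3); set L[3][0]=4
k=1: U[1][1]=2
  eliminate (2,1): mult=-1, new row 2: (0, 0, 3, 4); set L[2][1]=-1
  eliminate (3,1): mult=-3, new row 3: (0, 0, -12, -15); set L[3][1]=-3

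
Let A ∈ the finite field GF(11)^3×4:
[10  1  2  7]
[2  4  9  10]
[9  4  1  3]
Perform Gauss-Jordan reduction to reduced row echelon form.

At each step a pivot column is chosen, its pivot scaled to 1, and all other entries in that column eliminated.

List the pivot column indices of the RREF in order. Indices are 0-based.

pivot(0,0)=10: scale R0 → (1, 10, 9, 4)
  clear (1,0): R1 −= (2)R0 → (0, 6, 2, 2)
  clear (2,0): R2 −= (9)R0 → (0, 2, 8, 0)
pivot(1,1)=6: scale R1 → (0, 1, 4, 4)
  clear (0,1): R0 −= (10)R1 → (1, 0, 2, 8)
  clear (2,1): R2 −= (2)R1 → (0, 0, 0, 3)
col 2: no nonzero at/below row 2; advance.
pivot(2,3)=3: scale R2 → (0, 0, 0, 1)
  clear (0,3): R0 −= (8)R2 → (1, 0, 2, 0)
  clear (1,3): R1 −= (4)R2 → (0, 1, 4, 0)

pivot columns: 0, 1, 3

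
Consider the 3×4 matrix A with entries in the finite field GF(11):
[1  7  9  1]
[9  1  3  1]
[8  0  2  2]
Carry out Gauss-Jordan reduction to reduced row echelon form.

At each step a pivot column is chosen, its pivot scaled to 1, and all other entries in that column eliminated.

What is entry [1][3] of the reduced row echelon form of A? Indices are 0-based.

M[1][3] = 3

[1] R0 /= 1  ⇒  (1, 7, 9, 1)
     R1 -= 9·R0  ⇒  (0, 4, 10, 3)
     R2 -= 8·R0  ⇒  (0, 10, 7, 5)
[2] R1 /= 4  ⇒  (0, 1, 8, 9)
     R0 -= 7·R1  ⇒  (1, 0, 8, 4)
     R2 -= 10·R1  ⇒  (0, 0, 4, 3)
[3] R2 /= 4  ⇒  (0, 0, 1, 9)
     R0 -= 8·R2  ⇒  (1, 0, 0, 9)
     R1 -= 8·R2  ⇒  (0, 1, 0, 3)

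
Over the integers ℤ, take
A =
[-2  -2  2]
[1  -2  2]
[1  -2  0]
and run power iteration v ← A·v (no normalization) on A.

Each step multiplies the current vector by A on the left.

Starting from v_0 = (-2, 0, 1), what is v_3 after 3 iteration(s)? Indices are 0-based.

v_0 = (-2, 0, 1).
v_1 = A·v_0 = (6, 0, -2).
v_2 = A·v_1 = (-16, 2, 6).
v_3 = A·v_2 = (40, -8, -20).

v_3 = (40, -8, -20)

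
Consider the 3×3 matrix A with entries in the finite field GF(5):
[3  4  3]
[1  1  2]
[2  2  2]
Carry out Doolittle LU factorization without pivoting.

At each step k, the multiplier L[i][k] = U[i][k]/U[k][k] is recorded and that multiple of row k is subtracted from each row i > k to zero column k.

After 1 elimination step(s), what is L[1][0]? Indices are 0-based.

[col 0] pivot 3
  R1 -= 2*R0 → (0, 3, 1)  (L[1][0] := 2)
  R2 -= 4*R0 → (0, 1, 0)  (L[2][0] := 4)

L[1][0] = 2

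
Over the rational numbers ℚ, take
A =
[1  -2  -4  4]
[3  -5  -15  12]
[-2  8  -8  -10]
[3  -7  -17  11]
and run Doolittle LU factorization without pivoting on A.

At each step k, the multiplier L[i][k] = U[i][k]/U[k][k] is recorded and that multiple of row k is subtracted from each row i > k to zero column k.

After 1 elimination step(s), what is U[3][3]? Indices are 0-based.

Step 1: pivot at (0,0) is 1.
  row1 ← row1 − (3)·row0  ⇒  L[1][0]=3, U row1=(0, 1, -3, 0)
  row2 ← row2 − (-2)·row0  ⇒  L[2][0]=-2, U row2=(0, 4, -16, -2)
  row3 ← row3 − (3)·row0  ⇒  L[3][0]=3, U row3=(0, -1, -5, -1)

U[3][3] = -1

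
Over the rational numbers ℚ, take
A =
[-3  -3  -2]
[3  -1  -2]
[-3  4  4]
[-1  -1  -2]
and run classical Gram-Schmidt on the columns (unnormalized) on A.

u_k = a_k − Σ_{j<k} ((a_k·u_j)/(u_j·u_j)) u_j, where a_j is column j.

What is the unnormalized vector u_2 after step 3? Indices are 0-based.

u_2 = (152/731, -364/731, -208/731, -924/731)

Step 1: u_0 = a_0 = (-3, 3, -3, -1).
Step 2: u_1 = a_1 − (-5/28)·u_0 = (-99/28, -13/28, 97/28, -33/28).
Step 3: u_2 = a_2 − (-5/14)·u_0 − (678/731)·u_1 = (152/731, -364/731, -208/731, -924/731).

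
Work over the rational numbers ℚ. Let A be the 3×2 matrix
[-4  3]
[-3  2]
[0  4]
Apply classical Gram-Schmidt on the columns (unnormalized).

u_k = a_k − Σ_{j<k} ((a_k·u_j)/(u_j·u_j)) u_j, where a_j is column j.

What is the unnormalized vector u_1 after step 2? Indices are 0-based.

Step 1: u_0 = a_0 = (-4, -3, 0).
Step 2: u_1 = a_1 − (-18/25)·u_0 = (3/25, -4/25, 4).

u_1 = (3/25, -4/25, 4)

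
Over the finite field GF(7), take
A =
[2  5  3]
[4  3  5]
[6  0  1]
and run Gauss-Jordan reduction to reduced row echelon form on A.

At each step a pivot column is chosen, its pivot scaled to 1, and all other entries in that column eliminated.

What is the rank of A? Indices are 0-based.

pivot(0,0)=2: scale R0 → (1, 6, 5)
  clear (1,0): R1 −= (4)R0 → (0, 0, 6)
  clear (2,0): R2 −= (6)R0 → (0, 6, 6)
pivot(1,1): swap R1↔R2
pivot(1,1)=6: scale R1 → (0, 1, 1)
  clear (0,1): R0 −= (6)R1 → (1, 0, 6)
pivot(2,2)=6: scale R2 → (0, 0, 1)
  clear (0,2): R0 −= (6)R2 → (1, 0, 0)
  clear (1,2): R1 −= (1)R2 → (0, 1, 0)

rank = 3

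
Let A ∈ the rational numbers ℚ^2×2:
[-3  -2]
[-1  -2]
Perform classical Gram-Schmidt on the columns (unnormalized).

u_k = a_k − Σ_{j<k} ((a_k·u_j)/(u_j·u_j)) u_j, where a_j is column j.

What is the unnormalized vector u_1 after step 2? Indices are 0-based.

u_1 = (2/5, -6/5)

Step 1: u_0 = a_0 = (-3, -1).
Step 2: u_1 = a_1 − (4/5)·u_0 = (2/5, -6/5).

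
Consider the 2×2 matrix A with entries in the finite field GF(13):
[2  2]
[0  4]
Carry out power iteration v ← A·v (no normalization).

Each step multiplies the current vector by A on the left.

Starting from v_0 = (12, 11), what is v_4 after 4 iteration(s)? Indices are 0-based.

v_4 = (11, 8)

v_0 = (12, 11).
v_1 = A·v_0 = (7, 5).
v_2 = A·v_1 = (11, 7).
v_3 = A·v_2 = (10, 2).
v_4 = A·v_3 = (11, 8).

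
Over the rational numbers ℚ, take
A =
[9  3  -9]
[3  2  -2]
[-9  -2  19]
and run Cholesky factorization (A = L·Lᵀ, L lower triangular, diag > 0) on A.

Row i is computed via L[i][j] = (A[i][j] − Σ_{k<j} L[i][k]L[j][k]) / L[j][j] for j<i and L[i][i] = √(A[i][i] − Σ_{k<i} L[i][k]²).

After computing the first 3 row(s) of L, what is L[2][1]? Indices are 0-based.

L[2][1] = 1

Step 1: L[0][0] = √(9) = 3.
  L[1][0] = (3) / L[0][0] = 1.
Step 2: L[1][1] = √(1) = 1.
  L[2][0] = (-9) / L[0][0] = -3.
  L[2][1] = (1) / L[1][1] = 1.
Step 3: L[2][2] = √(9) = 3.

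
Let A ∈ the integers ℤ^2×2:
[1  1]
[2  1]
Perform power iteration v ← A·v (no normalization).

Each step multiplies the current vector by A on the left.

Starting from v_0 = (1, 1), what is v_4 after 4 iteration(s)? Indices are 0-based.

v_0 = (1, 1).
v_1 = A·v_0 = (2, 3).
v_2 = A·v_1 = (5, 7).
v_3 = A·v_2 = (12, 17).
v_4 = A·v_3 = (29, 41).

v_4 = (29, 41)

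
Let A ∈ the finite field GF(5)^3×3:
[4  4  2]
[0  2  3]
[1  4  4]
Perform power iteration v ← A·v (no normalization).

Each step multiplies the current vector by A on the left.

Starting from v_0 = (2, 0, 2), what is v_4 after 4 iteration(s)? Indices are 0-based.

v_0 = (2, 0, 2).
v_1 = A·v_0 = (2, 1, 0).
v_2 = A·v_1 = (2, 2, 1).
v_3 = A·v_2 = (3, 2, 4).
v_4 = A·v_3 = (3, 1, 2).

v_4 = (3, 1, 2)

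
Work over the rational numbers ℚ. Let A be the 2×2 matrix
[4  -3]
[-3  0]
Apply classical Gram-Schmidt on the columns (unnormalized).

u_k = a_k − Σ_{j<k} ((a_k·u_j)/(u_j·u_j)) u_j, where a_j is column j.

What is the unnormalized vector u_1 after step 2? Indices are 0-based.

u_1 = (-27/25, -36/25)

Step 1: u_0 = a_0 = (4, -3).
Step 2: u_1 = a_1 − (-12/25)·u_0 = (-27/25, -36/25).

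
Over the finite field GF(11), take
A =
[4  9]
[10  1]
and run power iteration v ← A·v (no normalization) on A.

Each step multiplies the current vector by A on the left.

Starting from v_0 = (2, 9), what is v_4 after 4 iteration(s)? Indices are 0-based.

v_4 = (2, 2)

v_0 = (2, 9).
v_1 = A·v_0 = (1, 7).
v_2 = A·v_1 = (1, 6).
v_3 = A·v_2 = (3, 5).
v_4 = A·v_3 = (2, 2).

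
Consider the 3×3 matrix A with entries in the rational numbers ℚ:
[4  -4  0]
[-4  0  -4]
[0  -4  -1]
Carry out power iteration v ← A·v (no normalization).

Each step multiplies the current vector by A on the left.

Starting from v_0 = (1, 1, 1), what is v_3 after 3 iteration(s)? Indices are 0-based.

v_3 = (48, -276, -117)

v_0 = (1, 1, 1).
v_1 = A·v_0 = (0, -8, -5).
v_2 = A·v_1 = (32, 20, 37).
v_3 = A·v_2 = (48, -276, -117).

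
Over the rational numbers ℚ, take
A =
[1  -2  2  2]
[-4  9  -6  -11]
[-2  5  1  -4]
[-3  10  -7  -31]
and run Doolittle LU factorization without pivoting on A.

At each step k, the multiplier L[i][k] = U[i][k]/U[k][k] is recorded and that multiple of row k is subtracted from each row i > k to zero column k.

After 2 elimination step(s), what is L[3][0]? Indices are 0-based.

Step 1: pivot at (0,0) is 1.
  row1 ← row1 − (-4)·row0  ⇒  L[1][0]=-4, U row1=(0, 1, 2, -3)
  row2 ← row2 − (-2)·row0  ⇒  L[2][0]=-2, U row2=(0, 1, 5, 0)
  row3 ← row3 − (-3)·row0  ⇒  L[3][0]=-3, U row3=(0, 4, -1, -25)
Step 2: pivot at (1,1) is 1.
  row2 ← row2 − (1)·row1  ⇒  L[2][1]=1, U row2=(0, 0, 3, 3)
  row3 ← row3 − (4)·row1  ⇒  L[3][1]=4, U row3=(0, 0, -9, -13)

L[3][0] = -3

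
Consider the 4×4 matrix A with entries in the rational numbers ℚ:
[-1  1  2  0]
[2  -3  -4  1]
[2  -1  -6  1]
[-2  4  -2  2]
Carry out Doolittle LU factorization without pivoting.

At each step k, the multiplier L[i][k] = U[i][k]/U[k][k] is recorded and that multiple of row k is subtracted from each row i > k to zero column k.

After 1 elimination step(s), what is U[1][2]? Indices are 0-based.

U[1][2] = 0

k=0: U[0][0]=-1
  eliminate (1,0): mult=-2, new row 1: (0, -1, 0, 1); set L[1][0]=-2
  eliminate (2,0): mult=-2, new row 2: (0, 1, -2, 1); set L[2][0]=-2
  eliminate (3,0): mult=2, new row 3: (0, 2, -6, 2); set L[3][0]=2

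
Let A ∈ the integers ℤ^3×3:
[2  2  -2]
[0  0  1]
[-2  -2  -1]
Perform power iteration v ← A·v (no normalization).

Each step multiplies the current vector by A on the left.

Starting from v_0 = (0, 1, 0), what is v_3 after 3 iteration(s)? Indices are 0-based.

v_0 = (0, 1, 0).
v_1 = A·v_0 = (2, 0, -2).
v_2 = A·v_1 = (8, -2, -2).
v_3 = A·v_2 = (16, -2, -10).

v_3 = (16, -2, -10)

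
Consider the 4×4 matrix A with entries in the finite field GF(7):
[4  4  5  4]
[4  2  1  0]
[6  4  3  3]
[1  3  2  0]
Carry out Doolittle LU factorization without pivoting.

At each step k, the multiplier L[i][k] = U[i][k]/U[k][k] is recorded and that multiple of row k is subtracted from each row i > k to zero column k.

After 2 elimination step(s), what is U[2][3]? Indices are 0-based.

U[2][3] = 1

[col 0] pivot 4
  R1 -= 1*R0 → (0, 5, 3, 3)  (L[1][0] := 1)
  R2 -= 5*R0 → (0, 5, 6, 4)  (L[2][0] := 5)
  R3 -= 2*R0 → (0, 2, 6, 6)  (L[3][0] := 2)
[col 1] pivot 5
  R2 -= 1*R1 → (0, 0, 3, 1)  (L[2][1] := 1)
  R3 -= 6*R1 → (0, 0, 2, 2)  (L[3][1] := 6)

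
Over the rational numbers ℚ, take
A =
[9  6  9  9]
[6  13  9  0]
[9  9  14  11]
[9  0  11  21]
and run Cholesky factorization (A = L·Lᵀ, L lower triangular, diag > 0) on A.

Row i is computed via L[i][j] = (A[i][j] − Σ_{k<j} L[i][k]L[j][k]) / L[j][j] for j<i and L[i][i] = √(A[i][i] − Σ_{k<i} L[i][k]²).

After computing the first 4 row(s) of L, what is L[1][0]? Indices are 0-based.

L[1][0] = 2

Step 1: L[0][0] = √(9) = 3.
  L[1][0] = (6) / L[0][0] = 2.
Step 2: L[1][1] = √(9) = 3.
  L[2][0] = (9) / L[0][0] = 3.
  L[2][1] = (3) / L[1][1] = 1.
Step 3: L[2][2] = √(4) = 2.
  L[3][0] = (9) / L[0][0] = 3.
  L[3][1] = (-6) / L[1][1] = -2.
  L[3][2] = (4) / L[2][2] = 2.
Step 4: L[3][3] = √(4) = 2.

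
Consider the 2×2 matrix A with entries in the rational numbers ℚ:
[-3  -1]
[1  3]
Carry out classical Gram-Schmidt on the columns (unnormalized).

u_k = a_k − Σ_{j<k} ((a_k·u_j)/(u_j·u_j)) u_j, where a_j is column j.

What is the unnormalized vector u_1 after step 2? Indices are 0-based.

u_1 = (4/5, 12/5)

Step 1: u_0 = a_0 = (-3, 1).
Step 2: u_1 = a_1 − (3/5)·u_0 = (4/5, 12/5).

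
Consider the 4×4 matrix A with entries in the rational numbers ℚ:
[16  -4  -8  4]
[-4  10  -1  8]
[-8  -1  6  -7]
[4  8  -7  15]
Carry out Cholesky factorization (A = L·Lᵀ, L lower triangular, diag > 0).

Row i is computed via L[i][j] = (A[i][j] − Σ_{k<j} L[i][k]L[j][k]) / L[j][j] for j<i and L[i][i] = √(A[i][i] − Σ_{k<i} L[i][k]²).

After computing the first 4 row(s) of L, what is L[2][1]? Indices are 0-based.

L[2][1] = -1

Step 1: L[0][0] = √(16) = 4.
  L[1][0] = (-4) / L[0][0] = -1.
Step 2: L[1][1] = √(9) = 3.
  L[2][0] = (-8) / L[0][0] = -2.
  L[2][1] = (-3) / L[1][1] = -1.
Step 3: L[2][2] = √(1) = 1.
  L[3][0] = (4) / L[0][0] = 1.
  L[3][1] = (9) / L[1][1] = 3.
  L[3][2] = (-2) / L[2][2] = -2.
Step 4: L[3][3] = √(1) = 1.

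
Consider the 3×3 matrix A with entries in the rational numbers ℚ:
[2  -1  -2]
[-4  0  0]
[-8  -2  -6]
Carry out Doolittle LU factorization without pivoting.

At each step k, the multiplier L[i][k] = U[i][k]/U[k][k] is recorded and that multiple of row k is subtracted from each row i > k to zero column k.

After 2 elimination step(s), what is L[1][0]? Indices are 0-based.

k=0: U[0][0]=2
  eliminate (1,0): mult=-2, new row 1: (0, -2, -4); set L[1][0]=-2
  eliminate (2,0): mult=-4, new row 2: (0, -6, -14); set L[2][0]=-4
k=1: U[1][1]=-2
  eliminate (2,1): mult=3, new row 2: (0, 0, -2); set L[2][1]=3

L[1][0] = -2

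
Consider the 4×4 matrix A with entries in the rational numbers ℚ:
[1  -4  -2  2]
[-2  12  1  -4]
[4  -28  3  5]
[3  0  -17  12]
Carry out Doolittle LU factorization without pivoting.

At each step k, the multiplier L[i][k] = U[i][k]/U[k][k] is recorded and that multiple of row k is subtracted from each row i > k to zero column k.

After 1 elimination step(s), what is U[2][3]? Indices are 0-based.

Step 1: pivot at (0,0) is 1.
  row1 ← row1 − (-2)·row0  ⇒  L[1][0]=-2, U row1=(0, 4, -3, 0)
  row2 ← row2 − (4)·row0  ⇒  L[2][0]=4, U row2=(0, -12, 11, -3)
  row3 ← row3 − (3)·row0  ⇒  L[3][0]=3, U row3=(0, 12, -11, 6)

U[2][3] = -3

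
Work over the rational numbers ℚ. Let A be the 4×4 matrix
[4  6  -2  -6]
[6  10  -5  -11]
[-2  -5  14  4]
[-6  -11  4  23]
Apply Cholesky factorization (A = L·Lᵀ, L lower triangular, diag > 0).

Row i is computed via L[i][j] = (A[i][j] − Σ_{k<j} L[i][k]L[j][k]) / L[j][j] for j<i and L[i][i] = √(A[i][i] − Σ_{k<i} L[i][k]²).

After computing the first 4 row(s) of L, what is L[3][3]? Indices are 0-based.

L[3][3] = 3

Step 1: L[0][0] = √(4) = 2.
  L[1][0] = (6) / L[0][0] = 3.
Step 2: L[1][1] = √(1) = 1.
  L[2][0] = (-2) / L[0][0] = -1.
  L[2][1] = (-2) / L[1][1] = -2.
Step 3: L[2][2] = √(9) = 3.
  L[3][0] = (-6) / L[0][0] = -3.
  L[3][1] = (-2) / L[1][1] = -2.
  L[3][2] = (-3) / L[2][2] = -1.
Step 4: L[3][3] = √(9) = 3.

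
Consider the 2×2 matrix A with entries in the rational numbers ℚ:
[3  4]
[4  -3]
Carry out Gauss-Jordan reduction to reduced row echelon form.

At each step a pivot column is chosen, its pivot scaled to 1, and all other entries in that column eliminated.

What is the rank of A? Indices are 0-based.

rank = 2

step 1: normalize row 0 (÷3) = (1, 4/3)
  row 1: subtract 4×row0 = (0, -25/3)
step 2: normalize row 1 (÷-25/3) = (0, 1)
  row 0: subtract 4/3×row1 = (1, 0)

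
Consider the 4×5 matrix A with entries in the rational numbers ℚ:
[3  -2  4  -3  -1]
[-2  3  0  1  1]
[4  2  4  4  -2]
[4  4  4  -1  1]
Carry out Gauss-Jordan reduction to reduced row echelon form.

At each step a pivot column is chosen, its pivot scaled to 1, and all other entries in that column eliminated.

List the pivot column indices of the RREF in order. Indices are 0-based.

pivot columns: 0, 1, 2, 3

pivot(0,0)=3: scale R0 → (1, -2/3, 4/3, -1, -1/3)
  clear (1,0): R1 −= (-2)R0 → (0, 5/3, 8/3, -1, 1/3)
  clear (2,0): R2 −= (4)R0 → (0, 14/3, -4/3, 8, -2/3)
  clear (3,0): R3 −= (4)R0 → (0, 20/3, -4/3, 3, 7/3)
pivot(1,1)=5/3: scale R1 → (0, 1, 8/5, -3/5, 1/5)
  clear (0,1): R0 −= (-2/3)R1 → (1, 0, 12/5, -7/5, -1/5)
  clear (2,1): R2 −= (14/3)R1 → (0, 0, -44/5, 54/5, -8/5)
  clear (3,1): R3 −= (20/3)R1 → (0, 0, -12, 7, 1)
pivot(2,2)=-44/5: scale R2 → (0, 0, 1, -27/22, 2/11)
  clear (0,2): R0 −= (12/5)R2 → (1, 0, 0, 17/11, -7/11)
  clear (1,2): R1 −= (8/5)R2 → (0, 1, 0, 15/11, -1/11)
  clear (3,2): R3 −= (-12)R2 → (0, 0, 0, -85/11, 35/11)
pivot(3,3)=-85/11: scale R3 → (0, 0, 0, 1, -7/17)
  clear (0,3): R0 −= (17/11)R3 → (1, 0, 0, 0, 0)
  clear (1,3): R1 −= (15/11)R3 → (0, 1, 0, 0, 8/17)
  clear (2,3): R2 −= (-27/22)R3 → (0, 0, 1, 0, -11/34)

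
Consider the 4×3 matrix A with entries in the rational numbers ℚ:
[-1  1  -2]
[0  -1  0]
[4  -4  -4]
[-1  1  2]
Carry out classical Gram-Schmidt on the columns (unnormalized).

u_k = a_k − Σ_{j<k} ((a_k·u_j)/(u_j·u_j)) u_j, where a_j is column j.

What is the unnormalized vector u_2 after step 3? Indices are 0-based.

u_2 = (-26/9, 0, -4/9, 10/9)

Step 1: u_0 = a_0 = (-1, 0, 4, -1).
Step 2: u_1 = a_1 − (-1)·u_0 = (0, -1, 0, 0).
Step 3: u_2 = a_2 − (-8/9)·u_0 − (0)·u_1 = (-26/9, 0, -4/9, 10/9).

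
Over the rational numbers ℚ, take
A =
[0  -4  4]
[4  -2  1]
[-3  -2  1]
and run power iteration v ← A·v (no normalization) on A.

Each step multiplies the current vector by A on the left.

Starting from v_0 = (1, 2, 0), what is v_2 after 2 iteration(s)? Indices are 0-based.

v_2 = (-28, -39, 17)

v_0 = (1, 2, 0).
v_1 = A·v_0 = (-8, 0, -7).
v_2 = A·v_1 = (-28, -39, 17).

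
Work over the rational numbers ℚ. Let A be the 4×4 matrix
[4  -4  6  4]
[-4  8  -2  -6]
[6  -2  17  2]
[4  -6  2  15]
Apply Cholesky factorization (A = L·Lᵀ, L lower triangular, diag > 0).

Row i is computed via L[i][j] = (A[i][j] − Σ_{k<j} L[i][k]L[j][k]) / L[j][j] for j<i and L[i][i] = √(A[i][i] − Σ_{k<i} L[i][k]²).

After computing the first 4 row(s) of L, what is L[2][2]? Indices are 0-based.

Step 1: L[0][0] = √(4) = 2.
  L[1][0] = (-4) / L[0][0] = -2.
Step 2: L[1][1] = √(4) = 2.
  L[2][0] = (6) / L[0][0] = 3.
  L[2][1] = (4) / L[1][1] = 2.
Step 3: L[2][2] = √(4) = 2.
  L[3][0] = (4) / L[0][0] = 2.
  L[3][1] = (-2) / L[1][1] = -1.
  L[3][2] = (-2) / L[2][2] = -1.
Step 4: L[3][3] = √(9) = 3.

L[2][2] = 2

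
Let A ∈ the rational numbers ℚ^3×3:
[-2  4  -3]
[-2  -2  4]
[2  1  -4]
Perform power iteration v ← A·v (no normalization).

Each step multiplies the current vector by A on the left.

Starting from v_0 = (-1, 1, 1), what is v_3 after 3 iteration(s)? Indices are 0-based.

v_3 = (-276, 138, -104)

v_0 = (-1, 1, 1).
v_1 = A·v_0 = (3, 4, -5).
v_2 = A·v_1 = (25, -34, 30).
v_3 = A·v_2 = (-276, 138, -104).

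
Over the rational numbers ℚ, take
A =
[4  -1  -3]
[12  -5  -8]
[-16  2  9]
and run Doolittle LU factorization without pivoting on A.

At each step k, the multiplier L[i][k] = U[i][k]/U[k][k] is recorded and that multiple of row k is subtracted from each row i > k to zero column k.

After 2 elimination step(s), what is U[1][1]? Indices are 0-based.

k=0: U[0][0]=4
  eliminate (1,0): mult=3, new row 1: (0, -2, 1); set L[1][0]=3
  eliminate (2,0): mult=-4, new row 2: (0, -2, -3); set L[2][0]=-4
k=1: U[1][1]=-2
  eliminate (2,1): mult=1, new row 2: (0, 0, -4); set L[2][1]=1

U[1][1] = -2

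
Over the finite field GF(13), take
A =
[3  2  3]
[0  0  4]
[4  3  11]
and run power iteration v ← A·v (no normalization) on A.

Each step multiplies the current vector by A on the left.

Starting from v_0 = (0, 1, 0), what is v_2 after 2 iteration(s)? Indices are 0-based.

v_0 = (0, 1, 0).
v_1 = A·v_0 = (2, 0, 3).
v_2 = A·v_1 = (2, 12, 2).

v_2 = (2, 12, 2)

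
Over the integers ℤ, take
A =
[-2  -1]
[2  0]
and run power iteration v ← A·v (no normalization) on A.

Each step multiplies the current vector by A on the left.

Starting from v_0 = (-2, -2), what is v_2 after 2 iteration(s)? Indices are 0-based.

v_2 = (-8, 12)

v_0 = (-2, -2).
v_1 = A·v_0 = (6, -4).
v_2 = A·v_1 = (-8, 12).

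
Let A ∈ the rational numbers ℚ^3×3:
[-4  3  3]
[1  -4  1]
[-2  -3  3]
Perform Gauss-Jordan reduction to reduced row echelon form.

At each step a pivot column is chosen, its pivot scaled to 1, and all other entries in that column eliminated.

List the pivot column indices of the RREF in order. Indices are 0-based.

[1] R0 /= -4  ⇒  (1, -3/4, -3/4)
     R1 -= 1·R0  ⇒  (0, -13/4, 7/4)
     R2 -= -2·R0  ⇒  (0, -9/2, 3/2)
[2] R1 /= -13/4  ⇒  (0, 1, -7/13)
     R0 -= -3/4·R1  ⇒  (1, 0, -15/13)
     R2 -= -9/2·R1  ⇒  (0, 0, -12/13)
[3] R2 /= -12/13  ⇒  (0, 0, 1)
     R0 -= -15/13·R2  ⇒  (1, 0, 0)
     R1 -= -7/13·R2  ⇒  (0, 1, 0)

pivot columns: 0, 1, 2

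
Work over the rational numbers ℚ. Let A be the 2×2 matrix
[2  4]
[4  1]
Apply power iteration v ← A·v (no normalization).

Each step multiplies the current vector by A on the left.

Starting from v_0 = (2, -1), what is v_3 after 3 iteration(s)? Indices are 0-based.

v_0 = (2, -1).
v_1 = A·v_0 = (0, 7).
v_2 = A·v_1 = (28, 7).
v_3 = A·v_2 = (84, 119).

v_3 = (84, 119)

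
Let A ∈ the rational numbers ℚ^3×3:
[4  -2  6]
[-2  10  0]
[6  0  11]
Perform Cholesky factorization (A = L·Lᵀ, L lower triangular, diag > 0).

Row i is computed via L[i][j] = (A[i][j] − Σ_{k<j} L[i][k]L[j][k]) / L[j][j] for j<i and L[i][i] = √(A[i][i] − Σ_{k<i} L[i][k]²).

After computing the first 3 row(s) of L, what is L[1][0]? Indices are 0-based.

L[1][0] = -1

Step 1: L[0][0] = √(4) = 2.
  L[1][0] = (-2) / L[0][0] = -1.
Step 2: L[1][1] = √(9) = 3.
  L[2][0] = (6) / L[0][0] = 3.
  L[2][1] = (3) / L[1][1] = 1.
Step 3: L[2][2] = √(1) = 1.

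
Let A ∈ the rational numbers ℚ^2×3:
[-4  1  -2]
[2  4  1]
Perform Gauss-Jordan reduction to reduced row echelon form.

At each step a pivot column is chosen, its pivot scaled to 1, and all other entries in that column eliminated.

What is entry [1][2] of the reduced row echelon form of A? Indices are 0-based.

pivot(0,0)=-4: scale R0 → (1, -1/4, 1/2)
  clear (1,0): R1 −= (2)R0 → (0, 9/2, 0)
pivot(1,1)=9/2: scale R1 → (0, 1, 0)
  clear (0,1): R0 −= (-1/4)R1 → (1, 0, 1/2)

M[1][2] = 0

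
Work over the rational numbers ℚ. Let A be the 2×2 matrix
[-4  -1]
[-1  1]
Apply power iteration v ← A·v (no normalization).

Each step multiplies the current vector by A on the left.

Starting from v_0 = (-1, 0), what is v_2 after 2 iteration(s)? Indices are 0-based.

v_2 = (-17, -3)

v_0 = (-1, 0).
v_1 = A·v_0 = (4, 1).
v_2 = A·v_1 = (-17, -3).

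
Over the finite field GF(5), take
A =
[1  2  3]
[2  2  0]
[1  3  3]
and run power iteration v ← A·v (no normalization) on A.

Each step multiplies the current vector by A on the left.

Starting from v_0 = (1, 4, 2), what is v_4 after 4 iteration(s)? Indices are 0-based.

v_0 = (1, 4, 2).
v_1 = A·v_0 = (0, 0, 4).
v_2 = A·v_1 = (2, 0, 2).
v_3 = A·v_2 = (3, 4, 3).
v_4 = A·v_3 = (0, 4, 4).

v_4 = (0, 4, 4)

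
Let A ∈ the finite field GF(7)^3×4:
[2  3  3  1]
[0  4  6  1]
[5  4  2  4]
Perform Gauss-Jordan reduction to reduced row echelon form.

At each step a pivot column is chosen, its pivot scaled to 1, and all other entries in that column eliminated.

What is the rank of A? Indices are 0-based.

step 1: normalize row 0 (÷2) = (1, 5, 5, 4)
  row 2: subtract 5×row0 = (0, 0, 5, 5)
step 2: normalize row 1 (÷4) = (0, 1, 5, 2)
  row 0: subtract 5×row1 = (1, 0, 1, 1)
step 3: normalize row 2 (÷5) = (0, 0, 1, 1)
  row 0: subtract 1×row2 = (1, 0, 0, 0)
  row 1: subtract 5×row2 = (0, 1, 0, 4)

rank = 3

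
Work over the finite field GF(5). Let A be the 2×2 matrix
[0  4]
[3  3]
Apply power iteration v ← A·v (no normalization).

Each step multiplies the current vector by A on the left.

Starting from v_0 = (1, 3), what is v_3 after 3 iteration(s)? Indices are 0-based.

v_0 = (1, 3).
v_1 = A·v_0 = (2, 2).
v_2 = A·v_1 = (3, 2).
v_3 = A·v_2 = (3, 0).

v_3 = (3, 0)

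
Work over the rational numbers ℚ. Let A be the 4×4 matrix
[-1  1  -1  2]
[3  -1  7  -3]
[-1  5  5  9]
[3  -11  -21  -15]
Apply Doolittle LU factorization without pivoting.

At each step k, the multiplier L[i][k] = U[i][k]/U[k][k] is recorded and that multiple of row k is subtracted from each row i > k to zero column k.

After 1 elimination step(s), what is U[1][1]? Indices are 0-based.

k=0: U[0][0]=-1
  eliminate (1,0): mult=-3, new row 1: (0, 2, 4, 3); set L[1][0]=-3
  eliminate (2,0): mult=1, new row 2: (0, 4, 6, 7); set L[2][0]=1
  eliminate (3,0): mult=-3, new row 3: (0, -8, -24, -9); set L[3][0]=-3

U[1][1] = 2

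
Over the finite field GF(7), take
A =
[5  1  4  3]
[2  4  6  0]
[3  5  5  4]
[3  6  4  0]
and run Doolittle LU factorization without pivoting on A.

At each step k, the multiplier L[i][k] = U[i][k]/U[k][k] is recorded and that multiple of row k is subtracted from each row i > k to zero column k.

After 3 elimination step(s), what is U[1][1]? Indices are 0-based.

Step 1: pivot at (0,0) is 5.
  row1 ← row1 − (6)·row0  ⇒  L[1][0]=6, U row1=(0, 5, 3, 3)
  row2 ← row2 − (2)·row0  ⇒  L[2][0]=2, U row2=(0, 3, 4, 5)
  row3 ← row3 − (2)·row0  ⇒  L[3][0]=2, U row3=(0, 4, 3, 1)
Step 2: pivot at (1,1) is 5.
  row2 ← row2 − (2)·row1  ⇒  L[2][1]=2, U row2=(0, 0, 5, 6)
  row3 ← row3 − (5)·row1  ⇒  L[3][1]=5, U row3=(0, 0, 2, 0)
Step 3: pivot at (2,2) is 5.
  row3 ← row3 − (6)·row2  ⇒  L[3][2]=6, U row3=(0, 0, 0, 6)

U[1][1] = 5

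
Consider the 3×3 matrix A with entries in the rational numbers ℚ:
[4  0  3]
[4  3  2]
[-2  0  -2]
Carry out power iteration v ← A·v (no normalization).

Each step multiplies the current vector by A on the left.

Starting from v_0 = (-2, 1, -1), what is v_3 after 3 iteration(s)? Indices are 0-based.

v_0 = (-2, 1, -1).
v_1 = A·v_0 = (-11, -7, 6).
v_2 = A·v_1 = (-26, -53, 10).
v_3 = A·v_2 = (-74, -243, 32).

v_3 = (-74, -243, 32)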